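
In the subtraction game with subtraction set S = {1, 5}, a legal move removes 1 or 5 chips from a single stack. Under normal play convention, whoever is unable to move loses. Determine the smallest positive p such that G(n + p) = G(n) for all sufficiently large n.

2

G(0) = 0
G(1) = mex{0} = 1
G(2) = mex{1} = 0
G(3) = mex{0} = 1
G(4) = mex{1} = 0
G(5) = mex{0,0} = 1
G(6) = mex{1,1} = 0
G(7) = mex{0,0} = 1
G(8) = mex{1,1} = 0
G(9) = mex{0,0} = 1
G(10) = mex{1,1} = 0
G(11) = mex{0,0} = 1
G(12) = mex{1,1} = 0
G(13) = mex{0,0} = 1
G(14) = mex{1,1} = 0
G(n+2) = G(n) holds for n = 0,…,4 (a full window of length max(S) = 5), so the sequence is purely periodic with period 2.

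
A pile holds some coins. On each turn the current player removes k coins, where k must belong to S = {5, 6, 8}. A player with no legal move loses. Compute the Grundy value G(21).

1

G(0) = 0
G(1) = mex{} = 0
G(2) = mex{} = 0
G(3) = mex{} = 0
G(4) = mex{} = 0
G(5) = mex{0} = 1
G(6) = mex{0,0} = 1
G(7) = mex{0,0} = 1
G(8) = mex{0,0,0} = 1
G(9) = mex{0,0,0} = 1
G(10) = mex{1,0,0} = 2
G(11) = mex{1,1,0} = 2
G(12) = mex{1,1,0} = 2
G(13) = mex{1,1,1} = 0
G(14) = mex{1,1,1} = 0
G(15) = mex{2,1,1} = 0
G(16) = mex{2,2,1} = 0
G(17) = mex{2,2,1} = 0
G(18) = mex{0,2,2} = 1
G(19) = mex{0,0,2} = 1
G(20) = mex{0,0,2} = 1
G(21) = mex{0,0,0} = 1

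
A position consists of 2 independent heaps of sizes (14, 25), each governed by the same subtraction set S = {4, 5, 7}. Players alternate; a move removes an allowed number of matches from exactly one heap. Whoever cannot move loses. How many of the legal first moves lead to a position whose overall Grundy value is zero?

0

All heaps use S = {4, 5, 7}:
n :  0  1  2  3  4  5  6  7  8  9 10 11 12 13 14 15 16 17 18 19 20 21 22 23 24 25
G :  0  0  0  0  1  1  1  1  2  2  2  0  0  0  0  1  1  1  1  2  2  2  0  0  0  0
Heap A: G(14) = 0.
Heap B: G(25) = 0.
Combined Grundy value = 0 ⊕ 0 = 0.
A winning move leaves total XOR = 0, i.e. changes one component's Grundy value g to g ⊕ X where X is the current total.
Heap A: target g' = 0⊕0 = 0, but every legal move changes the Grundy value (mex property), so 0 moves.
Heap B: target g' = 0⊕0 = 0, but every legal move changes the Grundy value (mex property), so 0 moves.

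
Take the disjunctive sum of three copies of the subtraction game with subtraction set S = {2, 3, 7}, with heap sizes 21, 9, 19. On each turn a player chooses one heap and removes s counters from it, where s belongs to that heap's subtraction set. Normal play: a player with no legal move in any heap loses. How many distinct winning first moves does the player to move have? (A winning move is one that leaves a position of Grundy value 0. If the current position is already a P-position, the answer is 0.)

All heaps use S = {2, 3, 7}:
n :  0  1  2  3  4  5  6  7  8  9 10 11 12 13 14 15 16 17 18 19 20 21
G :  0  0  1  1  2  0  0  1  1  2  0  0  1  1  2  0  0  1  1  2  0  0
Heap A: G(21) = 0.
Heap B: G(9) = 2.
Heap C: G(19) = 2.
Combined Grundy value = 0 ⊕ 2 ⊕ 2 = 0.
A winning move leaves total XOR = 0, i.e. changes one component's Grundy value g to g ⊕ X where X is the current total.
Heap A: target g' = 0⊕0 = 0, but every legal move changes the Grundy value (mex property), so 0 moves.
Heap B: target g' = 2⊕0 = 2, but every legal move changes the Grundy value (mex property), so 0 moves.
Heap C: target g' = 2⊕0 = 2, but every legal move changes the Grundy value (mex property), so 0 moves.

0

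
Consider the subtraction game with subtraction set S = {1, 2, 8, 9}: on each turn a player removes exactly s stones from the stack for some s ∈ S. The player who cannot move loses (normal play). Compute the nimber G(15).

2

n :  0  1  2  3  4  5  6  7  8  9 10 11 12 13 14 15
G :  0  1  2  0  1  2  0  1  2  3  0  1  2  0  1  2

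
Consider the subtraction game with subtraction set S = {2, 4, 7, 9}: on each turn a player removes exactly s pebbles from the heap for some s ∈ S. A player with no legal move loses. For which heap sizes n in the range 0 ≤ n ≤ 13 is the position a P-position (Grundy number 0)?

0, 1, 6, 11, 12

n :  0  1  2  3  4  5  6  7  8  9 10 11 12 13
G :  0  0  1  1  2  2  0  3  1  4  2  0  0  1
P-positions are exactly the n with G(n) = 0.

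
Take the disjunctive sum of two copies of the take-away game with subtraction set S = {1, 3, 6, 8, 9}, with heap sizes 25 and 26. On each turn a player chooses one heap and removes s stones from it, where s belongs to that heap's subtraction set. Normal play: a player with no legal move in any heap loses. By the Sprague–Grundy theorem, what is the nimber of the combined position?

All heaps use S = {1, 3, 6, 8, 9}:
n :  0  1  2  3  4  5  6  7  8  9 10 11 12 13 14 15 16 17 18 19 20 21 22 23 24 25 26
G :  0  1  0  1  0  1  2  3  2  3  2  3  4  5  0  1  0  1  0  1  2  3  2  3  2  3  4
Heap A: G(25) = 3.
Heap B: G(26) = 4.
Combined Grundy value = 3 ⊕ 4 = 7.

7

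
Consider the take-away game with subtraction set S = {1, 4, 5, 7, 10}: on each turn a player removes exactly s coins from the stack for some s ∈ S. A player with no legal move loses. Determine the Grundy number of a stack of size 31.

2

n :  0  1  2  3  4  5  6  7  8  9 10 11 12 13 14 15 16 17 18 19 20 21 22 23 24 25 26 27 28 29 30 31
G :  0  1  0  1  2  3  2  3  0  1  4  0  1  3  0  1  3  0  1  2  0  1  2  0  1  2  0  1  2  0  1  2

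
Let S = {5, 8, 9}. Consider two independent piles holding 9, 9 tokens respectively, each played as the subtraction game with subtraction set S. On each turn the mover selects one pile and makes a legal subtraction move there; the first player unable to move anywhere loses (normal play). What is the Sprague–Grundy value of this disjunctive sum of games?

All piles use S = {5, 8, 9}:
n : 0 1 2 3 4 5 6 7 8 9
G : 0 0 0 0 0 1 1 1 1 1
Pile A: G(9) = 1.
Pile B: G(9) = 1.
Combined Grundy value = 1 ⊕ 1 = 0.

0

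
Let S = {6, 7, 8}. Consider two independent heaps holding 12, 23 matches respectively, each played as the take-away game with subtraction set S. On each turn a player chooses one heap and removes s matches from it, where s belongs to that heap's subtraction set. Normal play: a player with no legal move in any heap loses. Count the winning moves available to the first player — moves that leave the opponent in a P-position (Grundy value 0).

1

All heaps use S = {6, 7, 8}:
G(0) = 0
G(1) = mex{} = 0
G(2) = mex{} = 0
G(3) = mex{} = 0
G(4) = mex{} = 0
G(5) = mex{} = 0
G(6) = mex{0} = 1
G(7) = mex{0,0} = 1
G(8) = mex{0,0,0} = 1
G(9) = mex{0,0,0} = 1
G(10) = mex{0,0,0} = 1
G(11) = mex{0,0,0} = 1
G(12) = mex{1,0,0} = 2
G(13) = mex{1,1,0} = 2
G(14) = mex{1,1,1} = 0
G(15) = mex{1,1,1} = 0
G(16) = mex{1,1,1} = 0
G(17) = mex{1,1,1} = 0
G(18) = mex{2,1,1} = 0
G(19) = mex{2,2,1} = 0
G(20) = mex{0,2,2} = 1
G(21) = mex{0,0,2} = 1
G(22) = mex{0,0,0} = 1
G(23) = mex{0,0,0} = 1
Heap A: G(12) = 2.
Heap B: G(23) = 1.
Combined Grundy value = 2 ⊕ 1 = 3.
A winning move leaves total XOR = 0, i.e. changes one component's Grundy value g to g ⊕ X where X is the current total.
Heap A: need g' = 2⊕3 = 1. Options: 12−6→G=1, 12−7→G=0, 12−8→G=0. Hits: 1.
Heap B: need g' = 1⊕3 = 2. Options: 23−6→G=0, 23−7→G=0, 23−8→G=0. Hits: 0.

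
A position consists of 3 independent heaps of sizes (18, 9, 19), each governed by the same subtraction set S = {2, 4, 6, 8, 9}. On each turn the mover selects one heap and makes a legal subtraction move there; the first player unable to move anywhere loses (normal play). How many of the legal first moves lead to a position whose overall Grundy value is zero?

All heaps use S = {2, 4, 6, 8, 9}:
G(0) = 0
G(1) = mex{} = 0
G(2) = mex{0} = 1
G(3) = mex{0} = 1
G(4) = mex{1,0} = 2
G(5) = mex{1,0} = 2
G(6) = mex{2,1,0} = 3
G(7) = mex{2,1,0} = 3
G(8) = mex{3,2,1,0} = 4
G(9) = mex{3,2,1,0,0} = 4
G(10) = mex{4,3,2,1,0} = 5
G(11) = mex{4,3,2,1,1} = 0
G(12) = mex{5,4,3,2,1} = 0
G(13) = mex{0,4,3,2,2} = 1
G(14) = mex{0,5,4,3,2} = 1
G(15) = mex{1,0,4,3,3} = 2
G(16) = mex{1,0,5,4,3} = 2
G(17) = mex{2,1,0,4,4} = 3
G(18) = mex{2,1,0,5,4} = 3
G(19) = mex{3,2,1,0,5} = 4
Heap A: G(18) = 3.
Heap B: G(9) = 4.
Heap C: G(19) = 4.
Combined Grundy value = 3 ⊕ 4 ⊕ 4 = 3.
A winning move leaves total XOR = 0, i.e. changes one component's Grundy value g to g ⊕ X where X is the current total.
Heap A: need g' = 3⊕3 = 0. Options: 18−2→G=2, 18−4→G=1, 18−6→G=0, 18−8→G=5, 18−9→G=4. Hits: 1.
Heap B: need g' = 4⊕3 = 7. Options: 9−2→G=3, 9−4→G=2, 9−6→G=1, 9−8→G=0, 9−9→G=0. Hits: 0.
Heap C: need g' = 4⊕3 = 7. Options: 19−2→G=3, 19−4→G=2, 19−6→G=1, 19−8→G=0, 19−9→G=5. Hits: 0.

1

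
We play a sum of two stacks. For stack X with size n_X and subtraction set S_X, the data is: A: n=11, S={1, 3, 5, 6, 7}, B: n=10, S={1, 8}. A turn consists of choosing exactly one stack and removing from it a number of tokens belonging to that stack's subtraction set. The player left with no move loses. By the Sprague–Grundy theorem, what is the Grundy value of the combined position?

Stack A, S = {1, 3, 5, 6, 7}:
n :  0  1  2  3  4  5  6  7  8  9 10 11
G :  0  1  0  1  0  1  2  3  2  3  2  3
G_A(11) = 3.
Stack B, S = {1, 8}:
n :  0  1  2  3  4  5  6  7  8  9 10
G :  0  1  0  1  0  1  0  1  2  0  1
G_B(10) = 1.
Combined Grundy value = 3 ⊕ 1 = 2.

2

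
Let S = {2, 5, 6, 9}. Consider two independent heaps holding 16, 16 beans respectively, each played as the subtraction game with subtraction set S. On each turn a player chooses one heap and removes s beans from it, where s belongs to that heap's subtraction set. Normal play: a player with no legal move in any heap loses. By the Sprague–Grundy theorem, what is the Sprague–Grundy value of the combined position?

All heaps use S = {2, 5, 6, 9}:
G(0) = 0
G(1) = mex{} = 0
G(2) = mex{0} = 1
G(3) = mex{0} = 1
G(4) = mex{1} = 0
G(5) = mex{1,0} = 2
G(6) = mex{0,0,0} = 1
G(7) = mex{2,1,0} = 3
G(8) = mex{1,1,1} = 0
G(9) = mex{3,0,1,0} = 2
G(10) = mex{0,2,0,0} = 1
G(11) = mex{2,1,2,1} = 0
G(12) = mex{1,3,1,1} = 0
G(13) = mex{0,0,3,0} = 1
G(14) = mex{0,2,0,2} = 1
G(15) = mex{1,1,2,1} = 0
G(16) = mex{1,0,1,3} = 2
Heap A: G(16) = 2.
Heap B: G(16) = 2.
Combined Grundy value = 2 ⊕ 2 = 0.

0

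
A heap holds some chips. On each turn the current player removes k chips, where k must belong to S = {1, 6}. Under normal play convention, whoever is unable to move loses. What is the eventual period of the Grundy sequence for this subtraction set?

7

n :  0  1  2  3  4  5  6  7  8  9 10 11 12 13 14 15
G :  0  1  0  1  0  1  2  0  1  0  1  0  1  2  0  1
G(n+7) = G(n) holds for n = 0,…,5 (a full window of length max(S) = 6), so the sequence is purely periodic with period 7.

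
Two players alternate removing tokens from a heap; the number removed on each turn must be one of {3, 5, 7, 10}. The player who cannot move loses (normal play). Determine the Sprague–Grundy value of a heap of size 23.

n :  0  1  2  3  4  5  6  7  8  9 10 11 12 13 14 15 16 17 18 19 20 21 22 23
G :  0  0  0  1  1  1  2  2  2  3  3  3  4  0  0  0  1  1  1  2  2  2  3  3

3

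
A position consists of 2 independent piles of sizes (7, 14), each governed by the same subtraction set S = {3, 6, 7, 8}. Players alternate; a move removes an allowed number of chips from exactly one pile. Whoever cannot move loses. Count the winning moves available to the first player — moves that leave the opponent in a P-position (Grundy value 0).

4

All piles use S = {3, 6, 7, 8}:
G(0) = 0
G(1) = mex{} = 0
G(2) = mex{} = 0
G(3) = mex{0} = 1
G(4) = mex{0} = 1
G(5) = mex{0} = 1
G(6) = mex{1,0} = 2
G(7) = mex{1,0,0} = 2
G(8) = mex{1,0,0,0} = 2
G(9) = mex{2,1,0,0} = 3
G(10) = mex{2,1,1,0} = 3
G(11) = mex{2,1,1,1} = 0
G(12) = mex{3,2,1,1} = 0
G(13) = mex{3,2,2,1} = 0
G(14) = mex{0,2,2,2} = 1
Pile A: G(7) = 2.
Pile B: G(14) = 1.
Combined Grundy value = 2 ⊕ 1 = 3.
A winning move leaves total XOR = 0, i.e. changes one component's Grundy value g to g ⊕ X where X is the current total.
Pile A: need g' = 2⊕3 = 1. Options: 7−3→G=1, 7−6→G=0, 7−7→G=0. Hits: 1.
Pile B: need g' = 1⊕3 = 2. Options: 14−3→G=0, 14−6→G=2, 14−7→G=2, 14−8→G=2. Hits: 3.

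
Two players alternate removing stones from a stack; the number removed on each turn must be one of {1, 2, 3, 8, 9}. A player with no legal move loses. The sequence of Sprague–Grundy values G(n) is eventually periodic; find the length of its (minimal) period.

10

n :  0  1  2  3  4  5  6  7  8  9 10 11 12 13 14 15 16 17 18 19 20 21
G :  0  1  2  3  0  1  2  3  4  5  0  1  2  3  0  1  2  3  4  5  0  1
G(n+10) = G(n) holds for n = 0,…,8 (a full window of length max(S) = 9), so the sequence is purely periodic with period 10.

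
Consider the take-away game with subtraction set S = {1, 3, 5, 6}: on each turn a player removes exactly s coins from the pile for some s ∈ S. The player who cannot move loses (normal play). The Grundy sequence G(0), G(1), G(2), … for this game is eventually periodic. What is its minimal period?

11

G(0) = 0
G(1) = mex{0} = 1
G(2) = mex{1} = 0
G(3) = mex{0,0} = 1
G(4) = mex{1,1} = 0
G(5) = mex{0,0,0} = 1
G(6) = mex{1,1,1,0} = 2
G(7) = mex{2,0,0,1} = 3
G(8) = mex{3,1,1,0} = 2
G(9) = mex{2,2,0,1} = 3
G(10) = mex{3,3,1,0} = 2
G(11) = mex{2,2,2,1} = 0
G(12) = mex{0,3,3,2} = 1
G(13) = mex{1,2,2,3} = 0
G(14) = mex{0,0,3,2} = 1
G(15) = mex{1,1,2,3} = 0
G(16) = mex{0,0,0,2} = 1
G(17) = mex{1,1,1,0} = 2
G(18) = mex{2,0,0,1} = 3
G(19) = mex{3,1,1,0} = 2
G(20) = mex{2,2,0,1} = 3
G(21) = mex{3,3,1,0} = 2
G(22) = mex{2,2,2,1} = 0
G(23) = mex{0,3,3,2} = 1
G(n+11) = G(n) holds for n = 0,…,5 (a full window of length max(S) = 6), so the sequence is purely periodic with period 11.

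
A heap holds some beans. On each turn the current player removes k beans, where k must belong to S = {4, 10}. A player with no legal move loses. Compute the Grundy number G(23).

G(0) = 0
G(1) = mex{} = 0
G(2) = mex{} = 0
G(3) = mex{} = 0
G(4) = mex{0} = 1
G(5) = mex{0} = 1
G(6) = mex{0} = 1
G(7) = mex{0} = 1
G(8) = mex{1} = 0
G(9) = mex{1} = 0
G(10) = mex{1,0} = 2
G(11) = mex{1,0} = 2
G(12) = mex{0,0} = 1
G(13) = mex{0,0} = 1
G(14) = mex{2,1} = 0
G(15) = mex{2,1} = 0
G(16) = mex{1,1} = 0
G(17) = mex{1,1} = 0
G(18) = mex{0,0} = 1
G(19) = mex{0,0} = 1
G(20) = mex{0,2} = 1
G(21) = mex{0,2} = 1
G(22) = mex{1,1} = 0
G(23) = mex{1,1} = 0

0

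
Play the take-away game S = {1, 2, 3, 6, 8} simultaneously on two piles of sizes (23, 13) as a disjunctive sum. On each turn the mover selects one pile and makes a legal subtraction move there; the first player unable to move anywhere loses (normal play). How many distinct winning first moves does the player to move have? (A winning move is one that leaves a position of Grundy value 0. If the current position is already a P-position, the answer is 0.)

All piles use S = {1, 2, 3, 6, 8}:
n :  0  1  2  3  4  5  6  7  8  9 10 11 12 13 14 15 16 17 18 19 20 21 22 23
G :  0  1  2  3  0  1  2  3  4  0  1  2  3  0  1  2  3  4  0  1  2  3  0  1
Pile A: G(23) = 1.
Pile B: G(13) = 0.
Combined Grundy value = 1 ⊕ 0 = 1.
A winning move leaves total XOR = 0, i.e. changes one component's Grundy value g to g ⊕ X where X is the current total.
Pile A: need g' = 1⊕1 = 0. Options: 23−1→G=0, 23−2→G=3, 23−3→G=2, 23−6→G=4, 23−8→G=2. Hits: 1.
Pile B: need g' = 0⊕1 = 1. Options: 13−1→G=3, 13−2→G=2, 13−3→G=1, 13−6→G=3, 13−8→G=1. Hits: 2.

3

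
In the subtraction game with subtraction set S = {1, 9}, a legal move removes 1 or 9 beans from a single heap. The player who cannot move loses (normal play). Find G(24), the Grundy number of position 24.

0

n :  0  1  2  3  4  5  6  7  8  9 10 11 12 13 14 15 16 17 18 19 20 21 22 23 24
G :  0  1  0  1  0  1  0  1  0  1  0  1  0  1  0  1  0  1  0  1  0  1  0  1  0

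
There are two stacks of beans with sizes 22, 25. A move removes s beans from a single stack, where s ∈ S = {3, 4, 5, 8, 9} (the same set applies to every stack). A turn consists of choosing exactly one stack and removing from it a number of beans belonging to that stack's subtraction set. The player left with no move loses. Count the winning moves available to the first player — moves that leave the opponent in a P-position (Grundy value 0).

4

All stacks use S = {3, 4, 5, 8, 9}:
G(0) = 0
G(1) = mex{} = 0
G(2) = mex{} = 0
G(3) = mex{0} = 1
G(4) = mex{0,0} = 1
G(5) = mex{0,0,0} = 1
G(6) = mex{1,0,0} = 2
G(7) = mex{1,1,0} = 2
G(8) = mex{1,1,1,0} = 2
G(9) = mex{2,1,1,0,0} = 3
G(10) = mex{2,2,1,0,0} = 3
G(11) = mex{2,2,2,1,0} = 3
G(12) = mex{3,2,2,1,1} = 0
G(13) = mex{3,3,2,1,1} = 0
G(14) = mex{3,3,3,2,1} = 0
G(15) = mex{0,3,3,2,2} = 1
G(16) = mex{0,0,3,2,2} = 1
G(17) = mex{0,0,0,3,2} = 1
G(18) = mex{1,0,0,3,3} = 2
G(19) = mex{1,1,0,3,3} = 2
G(20) = mex{1,1,1,0,3} = 2
G(21) = mex{2,1,1,0,0} = 3
G(22) = mex{2,2,1,0,0} = 3
G(23) = mex{2,2,2,1,0} = 3
G(24) = mex{3,2,2,1,1} = 0
G(25) = mex{3,3,2,1,1} = 0
Stack A: G(22) = 3.
Stack B: G(25) = 0.
Combined Grundy value = 3 ⊕ 0 = 3.
A winning move leaves total XOR = 0, i.e. changes one component's Grundy value g to g ⊕ X where X is the current total.
Stack A: need g' = 3⊕3 = 0. Options: 22−3→G=2, 22−4→G=2, 22−5→G=1, 22−8→G=0, 22−9→G=0. Hits: 2.
Stack B: need g' = 0⊕3 = 3. Options: 25−3→G=3, 25−4→G=3, 25−5→G=2, 25−8→G=1, 25−9→G=1. Hits: 2.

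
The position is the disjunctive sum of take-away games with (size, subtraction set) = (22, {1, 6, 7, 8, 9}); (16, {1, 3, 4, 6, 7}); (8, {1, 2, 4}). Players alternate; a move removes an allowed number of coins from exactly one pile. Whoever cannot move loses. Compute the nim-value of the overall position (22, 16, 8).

Pile A, S = {1, 6, 7, 8, 9}:
G(0) = 0
G(1) = mex{0} = 1
G(2) = mex{1} = 0
G(3) = mex{0} = 1
G(4) = mex{1} = 0
G(5) = mex{0} = 1
G(6) = mex{1,0} = 2
G(7) = mex{2,1,0} = 3
G(8) = mex{3,0,1,0} = 2
G(9) = mex{2,1,0,1,0} = 3
G(10) = mex{3,0,1,0,1} = 2
G(11) = mex{2,1,0,1,0} = 3
G(12) = mex{3,2,1,0,1} = 4
G(13) = mex{4,3,2,1,0} = 5
G(14) = mex{5,2,3,2,1} = 0
G(15) = mex{0,3,2,3,2} = 1
G(16) = mex{1,2,3,2,3} = 0
G(17) = mex{0,3,2,3,2} = 1
G(18) = mex{1,4,3,2,3} = 0
G(19) = mex{0,5,4,3,2} = 1
G(20) = mex{1,0,5,4,3} = 2
G(21) = mex{2,1,0,5,4} = 3
G(22) = mex{3,0,1,0,5} = 2
G_A(22) = 2.
Pile B, S = {1, 3, 4, 6, 7}:
n :  0  1  2  3  4  5  6  7  8  9 10 11 12 13 14 15 16
G :  0  1  0  1  2  3  2  3  4  5  0  1  0  1  2  3  2
G_B(16) = 2.
Pile C, S = {1, 2, 4}:
n : 0 1 2 3 4 5 6 7 8
G : 0 1 2 0 1 2 0 1 2
G_C(8) = 2.
Combined Grundy value = 2 ⊕ 2 ⊕ 2 = 2.

2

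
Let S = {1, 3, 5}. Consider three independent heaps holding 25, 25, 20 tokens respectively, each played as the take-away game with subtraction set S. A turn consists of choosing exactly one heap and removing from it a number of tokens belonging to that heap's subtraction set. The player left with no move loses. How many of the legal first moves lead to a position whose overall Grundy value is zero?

0

All heaps use S = {1, 3, 5}:
G(0) = 0
G(1) = mex{0} = 1
G(2) = mex{1} = 0
G(3) = mex{0,0} = 1
G(4) = mex{1,1} = 0
G(5) = mex{0,0,0} = 1
G(6) = mex{1,1,1} = 0
G(7) = mex{0,0,0} = 1
G(8) = mex{1,1,1} = 0
G(9) = mex{0,0,0} = 1
G(10) = mex{1,1,1} = 0
G(11) = mex{0,0,0} = 1
G(12) = mex{1,1,1} = 0
G(13) = mex{0,0,0} = 1
G(14) = mex{1,1,1} = 0
G(15) = mex{0,0,0} = 1
G(16) = mex{1,1,1} = 0
G(17) = mex{0,0,0} = 1
G(18) = mex{1,1,1} = 0
G(19) = mex{0,0,0} = 1
G(20) = mex{1,1,1} = 0
G(21) = mex{0,0,0} = 1
G(22) = mex{1,1,1} = 0
G(23) = mex{0,0,0} = 1
G(24) = mex{1,1,1} = 0
G(25) = mex{0,0,0} = 1
Heap A: G(25) = 1.
Heap B: G(25) = 1.
Heap C: G(20) = 0.
Combined Grundy value = 1 ⊕ 1 ⊕ 0 = 0.
A winning move leaves total XOR = 0, i.e. changes one component's Grundy value g to g ⊕ X where X is the current total.
Heap A: target g' = 1⊕0 = 1, but every legal move changes the Grundy value (mex property), so 0 moves.
Heap B: target g' = 1⊕0 = 1, but every legal move changes the Grundy value (mex property), so 0 moves.
Heap C: target g' = 0⊕0 = 0, but every legal move changes the Grundy value (mex property), so 0 moves.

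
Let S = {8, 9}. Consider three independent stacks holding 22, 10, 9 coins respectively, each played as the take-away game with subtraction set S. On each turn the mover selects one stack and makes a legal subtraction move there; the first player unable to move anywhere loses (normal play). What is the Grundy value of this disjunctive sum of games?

All stacks use S = {8, 9}:
n :  0  1  2  3  4  5  6  7  8  9 10 11 12 13 14 15 16 17 18 19 20 21 22
G :  0  0  0  0  0  0  0  0  1  1  1  1  1  1  1  1  2  0  0  0  0  0  0
Stack A: G(22) = 0.
Stack B: G(10) = 1.
Stack C: G(9) = 1.
Combined Grundy value = 0 ⊕ 1 ⊕ 1 = 0.

0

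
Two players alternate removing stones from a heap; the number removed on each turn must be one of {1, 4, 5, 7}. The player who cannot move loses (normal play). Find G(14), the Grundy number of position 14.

2

n :  0  1  2  3  4  5  6  7  8  9 10 11 12 13 14
G :  0  1  0  1  2  3  2  3  0  1  0  1  2  3  2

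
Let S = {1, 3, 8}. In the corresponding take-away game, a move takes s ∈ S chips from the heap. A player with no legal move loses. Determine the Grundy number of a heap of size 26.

0

G(0) = 0
G(1) = mex{0} = 1
G(2) = mex{1} = 0
G(3) = mex{0,0} = 1
G(4) = mex{1,1} = 0
G(5) = mex{0,0} = 1
G(6) = mex{1,1} = 0
G(7) = mex{0,0} = 1
G(8) = mex{1,1,0} = 2
G(9) = mex{2,0,1} = 3
G(10) = mex{3,1,0} = 2
G(11) = mex{2,2,1} = 0
G(12) = mex{0,3,0} = 1
G(13) = mex{1,2,1} = 0
G(14) = mex{0,0,0} = 1
G(15) = mex{1,1,1} = 0
G(16) = mex{0,0,2} = 1
G(17) = mex{1,1,3} = 0
G(18) = mex{0,0,2} = 1
G(19) = mex{1,1,0} = 2
G(20) = mex{2,0,1} = 3
G(21) = mex{3,1,0} = 2
G(22) = mex{2,2,1} = 0
G(23) = mex{0,3,0} = 1
G(24) = mex{1,2,1} = 0
G(25) = mex{0,0,0} = 1
G(26) = mex{1,1,1} = 0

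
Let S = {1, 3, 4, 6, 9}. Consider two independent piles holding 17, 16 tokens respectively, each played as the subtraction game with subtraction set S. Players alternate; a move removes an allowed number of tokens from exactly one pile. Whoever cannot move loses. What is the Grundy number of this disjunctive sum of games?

All piles use S = {1, 3, 4, 6, 9}:
G(0) = 0
G(1) = mex{0} = 1
G(2) = mex{1} = 0
G(3) = mex{0,0} = 1
G(4) = mex{1,1,0} = 2
G(5) = mex{2,0,1} = 3
G(6) = mex{3,1,0,0} = 2
G(7) = mex{2,2,1,1} = 0
G(8) = mex{0,3,2,0} = 1
G(9) = mex{1,2,3,1,0} = 4
G(10) = mex{4,0,2,2,1} = 3
G(11) = mex{3,1,0,3,0} = 2
G(12) = mex{2,4,1,2,1} = 0
G(13) = mex{0,3,4,0,2} = 1
G(14) = mex{1,2,3,1,3} = 0
G(15) = mex{0,0,2,4,2} = 1
G(16) = mex{1,1,0,3,0} = 2
G(17) = mex{2,0,1,2,1} = 3
Pile A: G(17) = 3.
Pile B: G(16) = 2.
Combined Grundy value = 3 ⊕ 2 = 1.

1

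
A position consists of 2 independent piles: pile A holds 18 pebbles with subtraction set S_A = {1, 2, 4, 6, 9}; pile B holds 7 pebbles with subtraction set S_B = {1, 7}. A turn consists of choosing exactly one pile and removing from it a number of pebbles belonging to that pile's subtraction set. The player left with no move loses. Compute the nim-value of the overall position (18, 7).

3

Pile A, S = {1, 2, 4, 6, 9}:
G(0) = 0
G(1) = mex{0} = 1
G(2) = mex{1,0} = 2
G(3) = mex{2,1} = 0
G(4) = mex{0,2,0} = 1
G(5) = mex{1,0,1} = 2
G(6) = mex{2,1,2,0} = 3
G(7) = mex{3,2,0,1} = 4
G(8) = mex{4,3,1,2} = 0
G(9) = mex{0,4,2,0,0} = 1
G(10) = mex{1,0,3,1,1} = 2
G(11) = mex{2,1,4,2,2} = 0
G(12) = mex{0,2,0,3,0} = 1
G(13) = mex{1,0,1,4,1} = 2
G(14) = mex{2,1,2,0,2} = 3
G(15) = mex{3,2,0,1,3} = 4
G(16) = mex{4,3,1,2,4} = 0
G(17) = mex{0,4,2,0,0} = 1
G(18) = mex{1,0,3,1,1} = 2
G_A(18) = 2.
Pile B, S = {1, 7}:
G(0) = 0
G(1) = mex{0} = 1
G(2) = mex{1} = 0
G(3) = mex{0} = 1
G(4) = mex{1} = 0
G(5) = mex{0} = 1
G(6) = mex{1} = 0
G(7) = mex{0,0} = 1
G_B(7) = 1.
Combined Grundy value = 2 ⊕ 1 = 3.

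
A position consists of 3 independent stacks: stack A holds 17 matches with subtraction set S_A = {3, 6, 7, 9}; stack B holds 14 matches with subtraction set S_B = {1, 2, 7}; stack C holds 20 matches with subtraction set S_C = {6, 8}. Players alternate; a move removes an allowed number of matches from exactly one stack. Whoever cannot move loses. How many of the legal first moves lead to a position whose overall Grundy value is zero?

Stack A, S = {3, 6, 7, 9}:
n :  0  1  2  3  4  5  6  7  8  9 10 11 12 13 14 15 16 17
G :  0  0  0  1  1  1  2  2  2  3  3  3  0  0  0  1  1  1
G_A(17) = 1.
Stack B, S = {1, 2, 7}:
n :  0  1  2  3  4  5  6  7  8  9 10 11 12 13 14
G :  0  1  2  0  1  2  0  1  2  0  1  2  0  1  2
G_B(14) = 2.
Stack C, S = {6, 8}:
G(0) = 0
G(1) = mex{} = 0
G(2) = mex{} = 0
G(3) = mex{} = 0
G(4) = mex{} = 0
G(5) = mex{} = 0
G(6) = mex{0} = 1
G(7) = mex{0} = 1
G(8) = mex{0,0} = 1
G(9) = mex{0,0} = 1
G(10) = mex{0,0} = 1
G(11) = mex{0,0} = 1
G(12) = mex{1,0} = 2
G(13) = mex{1,0} = 2
G(14) = mex{1,1} = 0
G(15) = mex{1,1} = 0
G(16) = mex{1,1} = 0
G(17) = mex{1,1} = 0
G(18) = mex{2,1} = 0
G(19) = mex{2,1} = 0
G(20) = mex{0,2} = 1
G_C(20) = 1.
Combined Grundy value = 1 ⊕ 2 ⊕ 1 = 2.
A winning move leaves total XOR = 0, i.e. changes one component's Grundy value g to g ⊕ X where X is the current total.
Stack A: need g' = 1⊕2 = 3. Options: 17−3→G=0, 17−6→G=3, 17−7→G=3, 17−9→G=2. Hits: 2.
Stack B: need g' = 2⊕2 = 0. Options: 14−1→G=1, 14−2→G=0, 14−7→G=1. Hits: 1.
Stack C: need g' = 1⊕2 = 3. Options: 20−6→G=0, 20−8→G=2. Hits: 0.

3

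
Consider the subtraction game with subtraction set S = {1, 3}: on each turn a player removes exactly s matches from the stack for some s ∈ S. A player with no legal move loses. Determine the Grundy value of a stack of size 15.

G(0) = 0
G(1) = mex{0} = 1
G(2) = mex{1} = 0
G(3) = mex{0,0} = 1
G(4) = mex{1,1} = 0
G(5) = mex{0,0} = 1
G(6) = mex{1,1} = 0
G(7) = mex{0,0} = 1
G(8) = mex{1,1} = 0
G(9) = mex{0,0} = 1
G(10) = mex{1,1} = 0
G(11) = mex{0,0} = 1
G(12) = mex{1,1} = 0
G(13) = mex{0,0} = 1
G(14) = mex{1,1} = 0
G(15) = mex{0,0} = 1

1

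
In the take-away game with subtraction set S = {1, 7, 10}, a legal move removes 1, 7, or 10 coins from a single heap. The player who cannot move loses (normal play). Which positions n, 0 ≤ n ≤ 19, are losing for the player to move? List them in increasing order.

0, 2, 4, 6, 8, 17, 19

n :  0  1  2  3  4  5  6  7  8  9 10 11 12 13 14 15 16 17 18 19
G :  0  1  0  1  0  1  0  1  0  1  2  3  2  3  2  3  2  0  1  0
P-positions are exactly the n with G(n) = 0.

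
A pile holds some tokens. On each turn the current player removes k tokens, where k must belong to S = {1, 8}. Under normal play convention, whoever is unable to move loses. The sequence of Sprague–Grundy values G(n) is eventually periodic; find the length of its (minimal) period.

9

n :  0  1  2  3  4  5  6  7  8  9 10 11 12 13 14 15 16 17 18 19
G :  0  1  0  1  0  1  0  1  2  0  1  0  1  0  1  0  1  2  0  1
G(n+9) = G(n) holds for n = 0,…,7 (a full window of length max(S) = 8), so the sequence is purely periodic with period 9.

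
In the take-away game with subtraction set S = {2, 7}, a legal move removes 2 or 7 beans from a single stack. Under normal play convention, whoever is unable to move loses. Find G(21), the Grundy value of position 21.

n :  0  1  2  3  4  5  6  7  8  9 10 11 12 13 14 15 16 17 18 19 20 21
G :  0  0  1  1  0  0  1  1  2  0  0  1  1  0  0  1  1  2  0  0  1  1

1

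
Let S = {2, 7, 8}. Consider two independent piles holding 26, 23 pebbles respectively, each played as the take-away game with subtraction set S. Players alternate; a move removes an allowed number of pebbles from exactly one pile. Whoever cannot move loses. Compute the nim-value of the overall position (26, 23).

All piles use S = {2, 7, 8}:
n :  0  1  2  3  4  5  6  7  8  9 10 11 12 13 14 15 16 17 18 19 20 21 22 23 24 25 26
G :  0  0  1  1  0  0  1  1  2  2  0  3  1  2  0  0  1  1  2  0  0  1  1  2  0  0  1
Pile A: G(26) = 1.
Pile B: G(23) = 2.
Combined Grundy value = 1 ⊕ 2 = 3.

3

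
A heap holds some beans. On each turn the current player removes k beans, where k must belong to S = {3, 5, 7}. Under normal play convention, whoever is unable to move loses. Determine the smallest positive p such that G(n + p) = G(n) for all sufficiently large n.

G(0) = 0
G(1) = mex{} = 0
G(2) = mex{} = 0
G(3) = mex{0} = 1
G(4) = mex{0} = 1
G(5) = mex{0,0} = 1
G(6) = mex{1,0} = 2
G(7) = mex{1,0,0} = 2
G(8) = mex{1,1,0} = 2
G(9) = mex{2,1,0} = 3
G(10) = mex{2,1,1} = 0
G(11) = mex{2,2,1} = 0
G(12) = mex{3,2,1} = 0
G(13) = mex{0,2,2} = 1
G(14) = mex{0,3,2} = 1
G(15) = mex{0,0,2} = 1
G(16) = mex{1,0,3} = 2
G(17) = mex{1,0,0} = 2
G(18) = mex{1,1,0} = 2
G(19) = mex{2,1,0} = 3
G(20) = mex{2,1,1} = 0
G(21) = mex{2,2,1} = 0
G(n+10) = G(n) holds for n = 0,…,6 (a full window of length max(S) = 7), so the sequence is purely periodic with period 10.

10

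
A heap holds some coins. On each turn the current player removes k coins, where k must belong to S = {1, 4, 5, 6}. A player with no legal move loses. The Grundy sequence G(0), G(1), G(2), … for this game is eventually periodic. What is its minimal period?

9

G(0) = 0
G(1) = mex{0} = 1
G(2) = mex{1} = 0
G(3) = mex{0} = 1
G(4) = mex{1,0} = 2
G(5) = mex{2,1,0} = 3
G(6) = mex{3,0,1,0} = 2
G(7) = mex{2,1,0,1} = 3
G(8) = mex{3,2,1,0} = 4
G(9) = mex{4,3,2,1} = 0
G(10) = mex{0,2,3,2} = 1
G(11) = mex{1,3,2,3} = 0
G(12) = mex{0,4,3,2} = 1
G(13) = mex{1,0,4,3} = 2
G(14) = mex{2,1,0,4} = 3
G(15) = mex{3,0,1,0} = 2
G(16) = mex{2,1,0,1} = 3
G(17) = mex{3,2,1,0} = 4
G(18) = mex{4,3,2,1} = 0
G(19) = mex{0,2,3,2} = 1
G(n+9) = G(n) holds for n = 0,…,5 (a full window of length max(S) = 6), so the sequence is purely periodic with period 9.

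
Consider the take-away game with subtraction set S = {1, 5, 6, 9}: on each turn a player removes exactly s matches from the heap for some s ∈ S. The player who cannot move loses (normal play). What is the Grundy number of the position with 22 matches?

G(0) = 0
G(1) = mex{0} = 1
G(2) = mex{1} = 0
G(3) = mex{0} = 1
G(4) = mex{1} = 0
G(5) = mex{0,0} = 1
G(6) = mex{1,1,0} = 2
G(7) = mex{2,0,1} = 3
G(8) = mex{3,1,0} = 2
G(9) = mex{2,0,1,0} = 3
G(10) = mex{3,1,0,1} = 2
G(11) = mex{2,2,1,0} = 3
G(12) = mex{3,3,2,1} = 0
G(13) = mex{0,2,3,0} = 1
G(14) = mex{1,3,2,1} = 0
G(15) = mex{0,2,3,2} = 1
G(16) = mex{1,3,2,3} = 0
G(17) = mex{0,0,3,2} = 1
G(18) = mex{1,1,0,3} = 2
G(19) = mex{2,0,1,2} = 3
G(20) = mex{3,1,0,3} = 2
G(21) = mex{2,0,1,0} = 3
G(22) = mex{3,1,0,1} = 2

2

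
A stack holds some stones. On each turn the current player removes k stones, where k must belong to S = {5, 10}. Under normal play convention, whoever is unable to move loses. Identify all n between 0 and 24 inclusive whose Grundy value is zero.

0, 1, 2, 3, 4, 15, 16, 17, 18, 19

n :  0  1  2  3  4  5  6  7  8  9 10 11 12 13 14 15 16 17 18 19 20 21 22 23 24
G :  0  0  0  0  0  1  1  1  1  1  2  2  2  2  2  0  0  0  0  0  1  1  1  1  1
P-positions are exactly the n with G(n) = 0.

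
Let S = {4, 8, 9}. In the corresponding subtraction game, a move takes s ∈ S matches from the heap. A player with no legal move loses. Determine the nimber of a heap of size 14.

0

G(0) = 0
G(1) = mex{} = 0
G(2) = mex{} = 0
G(3) = mex{} = 0
G(4) = mex{0} = 1
G(5) = mex{0} = 1
G(6) = mex{0} = 1
G(7) = mex{0} = 1
G(8) = mex{1,0} = 2
G(9) = mex{1,0,0} = 2
G(10) = mex{1,0,0} = 2
G(11) = mex{1,0,0} = 2
G(12) = mex{2,1,0} = 3
G(13) = mex{2,1,1} = 0
G(14) = mex{2,1,1} = 0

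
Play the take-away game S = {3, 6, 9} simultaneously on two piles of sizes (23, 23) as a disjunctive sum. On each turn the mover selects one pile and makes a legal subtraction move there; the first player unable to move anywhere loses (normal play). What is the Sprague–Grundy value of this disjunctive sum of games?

0

All piles use S = {3, 6, 9}:
n :  0  1  2  3  4  5  6  7  8  9 10 11 12 13 14 15 16 17 18 19 20 21 22 23
G :  0  0  0  1  1  1  2  2  2  3  3  3  0  0  0  1  1  1  2  2  2  3  3  3
Pile A: G(23) = 3.
Pile B: G(23) = 3.
Combined Grundy value = 3 ⊕ 3 = 0.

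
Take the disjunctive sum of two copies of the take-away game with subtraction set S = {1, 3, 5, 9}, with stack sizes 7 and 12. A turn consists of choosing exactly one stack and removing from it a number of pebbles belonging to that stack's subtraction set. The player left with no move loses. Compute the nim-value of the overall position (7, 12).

All stacks use S = {1, 3, 5, 9}:
G(0) = 0
G(1) = mex{0} = 1
G(2) = mex{1} = 0
G(3) = mex{0,0} = 1
G(4) = mex{1,1} = 0
G(5) = mex{0,0,0} = 1
G(6) = mex{1,1,1} = 0
G(7) = mex{0,0,0} = 1
G(8) = mex{1,1,1} = 0
G(9) = mex{0,0,0,0} = 1
G(10) = mex{1,1,1,1} = 0
G(11) = mex{0,0,0,0} = 1
G(12) = mex{1,1,1,1} = 0
Stack A: G(7) = 1.
Stack B: G(12) = 0.
Combined Grundy value = 1 ⊕ 0 = 1.

1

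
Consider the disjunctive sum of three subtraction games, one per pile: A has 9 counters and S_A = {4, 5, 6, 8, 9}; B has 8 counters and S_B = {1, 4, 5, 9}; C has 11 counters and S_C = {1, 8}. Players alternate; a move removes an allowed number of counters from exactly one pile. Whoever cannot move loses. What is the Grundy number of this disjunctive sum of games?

Pile A, S = {4, 5, 6, 8, 9}:
n : 0 1 2 3 4 5 6 7 8 9
G : 0 0 0 0 1 1 1 1 2 2
G_A(9) = 2.
Pile B, S = {1, 4, 5, 9}:
n : 0 1 2 3 4 5 6 7 8
G : 0 1 0 1 2 3 2 3 0
G_B(8) = 0.
Pile C, S = {1, 8}:
G(0) = 0
G(1) = mex{0} = 1
G(2) = mex{1} = 0
G(3) = mex{0} = 1
G(4) = mex{1} = 0
G(5) = mex{0} = 1
G(6) = mex{1} = 0
G(7) = mex{0} = 1
G(8) = mex{1,0} = 2
G(9) = mex{2,1} = 0
G(10) = mex{0,0} = 1
G(11) = mex{1,1} = 0
G_C(11) = 0.
Combined Grundy value = 2 ⊕ 0 ⊕ 0 = 2.

2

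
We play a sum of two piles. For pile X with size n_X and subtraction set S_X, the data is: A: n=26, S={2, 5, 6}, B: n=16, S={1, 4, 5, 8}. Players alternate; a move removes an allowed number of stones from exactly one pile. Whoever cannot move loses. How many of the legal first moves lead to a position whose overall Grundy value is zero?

Pile A, S = {2, 5, 6}:
G(0) = 0
G(1) = mex{} = 0
G(2) = mex{0} = 1
G(3) = mex{0} = 1
G(4) = mex{1} = 0
G(5) = mex{1,0} = 2
G(6) = mex{0,0,0} = 1
G(7) = mex{2,1,0} = 3
G(8) = mex{1,1,1} = 0
G(9) = mex{3,0,1} = 2
G(10) = mex{0,2,0} = 1
G(11) = mex{2,1,2} = 0
G(12) = mex{1,3,1} = 0
G(13) = mex{0,0,3} = 1
G(14) = mex{0,2,0} = 1
G(15) = mex{1,1,2} = 0
G(16) = mex{1,0,1} = 2
G(17) = mex{0,0,0} = 1
G(18) = mex{2,1,0} = 3
G(19) = mex{1,1,1} = 0
G(20) = mex{3,0,1} = 2
G(21) = mex{0,2,0} = 1
G(22) = mex{2,1,2} = 0
G(23) = mex{1,3,1} = 0
G(24) = mex{0,0,3} = 1
G(25) = mex{0,2,0} = 1
G(26) = mex{1,1,2} = 0
G_A(26) = 0.
Pile B, S = {1, 4, 5, 8}:
G(0) = 0
G(1) = mex{0} = 1
G(2) = mex{1} = 0
G(3) = mex{0} = 1
G(4) = mex{1,0} = 2
G(5) = mex{2,1,0} = 3
G(6) = mex{3,0,1} = 2
G(7) = mex{2,1,0} = 3
G(8) = mex{3,2,1,0} = 4
G(9) = mex{4,3,2,1} = 0
G(10) = mex{0,2,3,0} = 1
G(11) = mex{1,3,2,1} = 0
G(12) = mex{0,4,3,2} = 1
G(13) = mex{1,0,4,3} = 2
G(14) = mex{2,1,0,2} = 3
G(15) = mex{3,0,1,3} = 2
G(16) = mex{2,1,0,4} = 3
G_B(16) = 3.
Combined Grundy value = 0 ⊕ 3 = 3.
A winning move leaves total XOR = 0, i.e. changes one component's Grundy value g to g ⊕ X where X is the current total.
Pile A: need g' = 0⊕3 = 3. Options: 26−2→G=1, 26−5→G=1, 26−6→G=2. Hits: 0.
Pile B: need g' = 3⊕3 = 0. Options: 16−1→G=2, 16−4→G=1, 16−5→G=0, 16−8→G=4. Hits: 1.

1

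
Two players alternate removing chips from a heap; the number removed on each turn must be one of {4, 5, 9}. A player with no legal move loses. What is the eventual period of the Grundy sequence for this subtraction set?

13

n :  0  1  2  3  4  5  6  7  8  9 10 11 12 13 14 15 16 17 18 19 20 21 22 23 24 25 26 27
G :  0  0  0  0  1  1  1  1  2  2  2  2  3  0  0  0  0  1  1  1  1  2  2  2  2  3  0  0
G(n+13) = G(n) holds for n = 0,…,8 (a full window of length max(S) = 9), so the sequence is purely periodic with period 13.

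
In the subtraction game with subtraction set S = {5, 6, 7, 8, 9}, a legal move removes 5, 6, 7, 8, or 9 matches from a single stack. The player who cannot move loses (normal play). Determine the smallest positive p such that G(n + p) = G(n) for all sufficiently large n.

n :  0  1  2  3  4  5  6  7  8  9 10 11 12 13 14 15 16 17 18 19 20 21 22 23 24 25 26 27 28 29
G :  0  0  0  0  0  1  1  1  1  1  2  2  2  2  0  0  0  0  0  1  1  1  1  1  2  2  2  2  0  0
G(n+14) = G(n) holds for n = 0,…,8 (a full window of length max(S) = 9), so the sequence is purely periodic with period 14.

14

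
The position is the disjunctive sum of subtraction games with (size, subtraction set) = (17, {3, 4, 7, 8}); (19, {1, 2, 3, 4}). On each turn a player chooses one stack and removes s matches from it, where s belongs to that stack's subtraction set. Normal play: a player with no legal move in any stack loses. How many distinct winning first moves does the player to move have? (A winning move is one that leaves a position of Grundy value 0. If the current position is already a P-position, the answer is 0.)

Stack A, S = {3, 4, 7, 8}:
n :  0  1  2  3  4  5  6  7  8  9 10 11 12 13 14 15 16 17
G :  0  0  0  1  1  1  2  2  2  3  3  0  0  0  1  1  1  2
G_A(17) = 2.
Stack B, S = {1, 2, 3, 4}:
G(0) = 0
G(1) = mex{0} = 1
G(2) = mex{1,0} = 2
G(3) = mex{2,1,0} = 3
G(4) = mex{3,2,1,0} = 4
G(5) = mex{4,3,2,1} = 0
G(6) = mex{0,4,3,2} = 1
G(7) = mex{1,0,4,3} = 2
G(8) = mex{2,1,0,4} = 3
G(9) = mex{3,2,1,0} = 4
G(10) = mex{4,3,2,1} = 0
G(11) = mex{0,4,3,2} = 1
G(12) = mex{1,0,4,3} = 2
G(13) = mex{2,1,0,4} = 3
G(14) = mex{3,2,1,0} = 4
G(15) = mex{4,3,2,1} = 0
G(16) = mex{0,4,3,2} = 1
G(17) = mex{1,0,4,3} = 2
G(18) = mex{2,1,0,4} = 3
G(19) = mex{3,2,1,0} = 4
G_B(19) = 4.
Combined Grundy value = 2 ⊕ 4 = 6.
A winning move leaves total XOR = 0, i.e. changes one component's Grundy value g to g ⊕ X where X is the current total.
Stack A: need g' = 2⊕6 = 4. Options: 17−3→G=1, 17−4→G=0, 17−7→G=3, 17−8→G=3. Hits: 0.
Stack B: need g' = 4⊕6 = 2. Options: 19−1→G=3, 19−2→G=2, 19−3→G=1, 19−4→G=0. Hits: 1.

1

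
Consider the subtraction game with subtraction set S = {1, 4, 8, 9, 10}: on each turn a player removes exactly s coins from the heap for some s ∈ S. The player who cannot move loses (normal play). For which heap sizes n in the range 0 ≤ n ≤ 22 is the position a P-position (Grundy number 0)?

0, 2, 5, 7, 18, 20

n :  0  1  2  3  4  5  6  7  8  9 10 11 12 13 14 15 16 17 18 19 20 21 22
G :  0  1  0  1  2  0  1  0  1  2  3  2  3  4  5  3  2  3  0  1  0  1  2
P-positions are exactly the n with G(n) = 0.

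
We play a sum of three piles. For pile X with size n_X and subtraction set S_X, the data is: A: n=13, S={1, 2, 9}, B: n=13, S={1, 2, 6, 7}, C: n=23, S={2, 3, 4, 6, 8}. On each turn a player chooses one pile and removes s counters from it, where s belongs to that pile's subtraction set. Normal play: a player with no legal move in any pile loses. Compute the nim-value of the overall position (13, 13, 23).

3

Pile A, S = {1, 2, 9}:
n :  0  1  2  3  4  5  6  7  8  9 10 11 12 13
G :  0  1  2  0  1  2  0  1  2  3  0  1  2  0
G_A(13) = 0.
Pile B, S = {1, 2, 6, 7}:
G(0) = 0
G(1) = mex{0} = 1
G(2) = mex{1,0} = 2
G(3) = mex{2,1} = 0
G(4) = mex{0,2} = 1
G(5) = mex{1,0} = 2
G(6) = mex{2,1,0} = 3
G(7) = mex{3,2,1,0} = 4
G(8) = mex{4,3,2,1} = 0
G(9) = mex{0,4,0,2} = 1
G(10) = mex{1,0,1,0} = 2
G(11) = mex{2,1,2,1} = 0
G(12) = mex{0,2,3,2} = 1
G(13) = mex{1,0,4,3} = 2
G_B(13) = 2.
Pile C, S = {2, 3, 4, 6, 8}:
n :  0  1  2  3  4  5  6  7  8  9 10 11 12 13 14 15 16 17 18 19 20 21 22 23
G :  0  0  1  1  2  2  3  3  4  4  0  0  1  1  2  2  3  3  4  4  0  0  1  1
G_C(23) = 1.
Combined Grundy value = 0 ⊕ 2 ⊕ 1 = 3.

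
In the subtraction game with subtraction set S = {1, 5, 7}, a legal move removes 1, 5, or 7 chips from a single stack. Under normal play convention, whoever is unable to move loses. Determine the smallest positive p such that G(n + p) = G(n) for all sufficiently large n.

n :  0  1  2  3  4  5  6  7  8  9 10 11 12 13 14
G :  0  1  0  1  0  1  0  1  0  1  0  1  0  1  0
G(n+2) = G(n) holds for n = 0,…,6 (a full window of length max(S) = 7), so the sequence is purely periodic with period 2.

2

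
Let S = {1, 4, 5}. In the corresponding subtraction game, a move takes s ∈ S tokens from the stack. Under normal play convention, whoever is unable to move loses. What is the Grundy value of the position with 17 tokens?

G(0) = 0
G(1) = mex{0} = 1
G(2) = mex{1} = 0
G(3) = mex{0} = 1
G(4) = mex{1,0} = 2
G(5) = mex{2,1,0} = 3
G(6) = mex{3,0,1} = 2
G(7) = mex{2,1,0} = 3
G(8) = mex{3,2,1} = 0
G(9) = mex{0,3,2} = 1
G(10) = mex{1,2,3} = 0
G(11) = mex{0,3,2} = 1
G(12) = mex{1,0,3} = 2
G(13) = mex{2,1,0} = 3
G(14) = mex{3,0,1} = 2
G(15) = mex{2,1,0} = 3
G(16) = mex{3,2,1} = 0
G(17) = mex{0,3,2} = 1

1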